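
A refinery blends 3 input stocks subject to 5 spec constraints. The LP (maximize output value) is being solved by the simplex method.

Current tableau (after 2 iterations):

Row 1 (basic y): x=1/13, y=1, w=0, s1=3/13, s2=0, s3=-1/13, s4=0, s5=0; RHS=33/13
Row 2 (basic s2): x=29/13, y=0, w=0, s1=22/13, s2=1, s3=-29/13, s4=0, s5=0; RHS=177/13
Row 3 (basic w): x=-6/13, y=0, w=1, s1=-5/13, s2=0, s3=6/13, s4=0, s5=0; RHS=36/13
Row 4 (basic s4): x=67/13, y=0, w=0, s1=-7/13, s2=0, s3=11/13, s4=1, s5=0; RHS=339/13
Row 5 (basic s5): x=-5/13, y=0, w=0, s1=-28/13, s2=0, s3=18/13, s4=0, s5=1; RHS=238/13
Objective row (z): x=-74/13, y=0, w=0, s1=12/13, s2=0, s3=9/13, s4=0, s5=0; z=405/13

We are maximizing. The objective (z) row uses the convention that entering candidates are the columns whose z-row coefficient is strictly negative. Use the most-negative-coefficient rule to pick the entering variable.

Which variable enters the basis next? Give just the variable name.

Objective-row coefficients: x: -74/13, y: 0, w: 0, s1: 12/13, s2: 0, s3: 9/13, s4: 0, s5: 0.
The most negative is -74/13 in column x, so x enters.

x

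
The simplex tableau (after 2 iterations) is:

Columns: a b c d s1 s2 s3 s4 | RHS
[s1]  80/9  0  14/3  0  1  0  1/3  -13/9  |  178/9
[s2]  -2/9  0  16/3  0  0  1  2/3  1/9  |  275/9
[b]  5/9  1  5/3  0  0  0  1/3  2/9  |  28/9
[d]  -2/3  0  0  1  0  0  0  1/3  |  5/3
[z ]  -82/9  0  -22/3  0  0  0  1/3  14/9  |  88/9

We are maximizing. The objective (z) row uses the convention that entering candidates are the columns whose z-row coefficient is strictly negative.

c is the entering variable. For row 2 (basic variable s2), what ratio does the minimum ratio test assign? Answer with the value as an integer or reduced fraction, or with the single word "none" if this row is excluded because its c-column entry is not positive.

275/48

Ratio = RHS / (c entry) = (275/9) / (16/3) = 275/48.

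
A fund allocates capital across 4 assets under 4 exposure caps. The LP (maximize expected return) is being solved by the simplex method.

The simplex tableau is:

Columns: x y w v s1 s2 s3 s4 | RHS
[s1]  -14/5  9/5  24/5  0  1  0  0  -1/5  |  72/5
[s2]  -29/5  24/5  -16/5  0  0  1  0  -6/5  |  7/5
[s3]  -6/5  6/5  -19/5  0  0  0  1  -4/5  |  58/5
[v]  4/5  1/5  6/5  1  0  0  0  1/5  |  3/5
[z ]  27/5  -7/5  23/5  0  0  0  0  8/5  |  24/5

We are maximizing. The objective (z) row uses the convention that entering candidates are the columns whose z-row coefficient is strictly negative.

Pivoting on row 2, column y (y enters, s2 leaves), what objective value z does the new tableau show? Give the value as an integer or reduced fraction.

125/24

Minimum ratio for y: (7/5)/(24/5) = 7/24.
z changes by −(z-row coeff of y)·ratio = −(-7/5)·(7/24) = 49/120.
New z = 24/5 + (49/120) = 125/24.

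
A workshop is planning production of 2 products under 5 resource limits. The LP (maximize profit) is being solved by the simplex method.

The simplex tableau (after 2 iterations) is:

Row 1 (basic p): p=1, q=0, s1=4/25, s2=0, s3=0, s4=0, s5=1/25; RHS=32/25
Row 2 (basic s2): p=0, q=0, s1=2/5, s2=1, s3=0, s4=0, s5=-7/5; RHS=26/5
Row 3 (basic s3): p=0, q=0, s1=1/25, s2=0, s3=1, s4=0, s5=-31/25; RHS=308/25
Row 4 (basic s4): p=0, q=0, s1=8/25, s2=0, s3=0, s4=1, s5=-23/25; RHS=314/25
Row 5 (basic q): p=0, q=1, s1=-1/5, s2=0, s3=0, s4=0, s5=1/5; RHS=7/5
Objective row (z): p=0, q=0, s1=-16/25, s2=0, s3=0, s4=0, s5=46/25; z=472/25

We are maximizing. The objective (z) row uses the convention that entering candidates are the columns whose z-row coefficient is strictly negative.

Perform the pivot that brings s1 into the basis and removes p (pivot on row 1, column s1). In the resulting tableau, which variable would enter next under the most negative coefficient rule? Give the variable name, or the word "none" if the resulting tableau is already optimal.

none

Pivot element 4/25. New z-row = old z-row − (-16/25)·(row 1/(4/25)).
Updated z-row coefficients: p: 4, q: 0, s1: 0, s2: 0, s3: 0, s4: 0, s5: 2.
No coefficient is strictly negative; the tableau after this pivot is optimal.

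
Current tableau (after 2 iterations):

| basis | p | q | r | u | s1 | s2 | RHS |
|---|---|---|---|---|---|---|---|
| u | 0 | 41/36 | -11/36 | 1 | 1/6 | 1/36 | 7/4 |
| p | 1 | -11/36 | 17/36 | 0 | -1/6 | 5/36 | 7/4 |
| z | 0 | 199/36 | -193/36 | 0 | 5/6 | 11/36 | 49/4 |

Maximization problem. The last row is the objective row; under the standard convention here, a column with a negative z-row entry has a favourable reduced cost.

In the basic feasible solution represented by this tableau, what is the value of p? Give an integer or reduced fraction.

7/4

p is basic (row 2); its value is the RHS of that row: 7/4.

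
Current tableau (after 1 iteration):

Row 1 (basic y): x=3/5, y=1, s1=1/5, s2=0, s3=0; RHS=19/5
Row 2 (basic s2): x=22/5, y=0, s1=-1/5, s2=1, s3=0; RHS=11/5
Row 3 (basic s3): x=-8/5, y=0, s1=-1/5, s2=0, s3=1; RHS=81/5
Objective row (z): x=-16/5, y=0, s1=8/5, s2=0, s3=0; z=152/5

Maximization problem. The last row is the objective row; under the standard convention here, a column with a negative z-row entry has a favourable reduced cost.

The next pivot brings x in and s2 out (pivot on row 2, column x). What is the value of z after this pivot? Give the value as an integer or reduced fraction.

32

Minimum ratio for x: (11/5)/(22/5) = 1/2.
z changes by −(z-row coeff of x)·ratio = −(-16/5)·(1/2) = 8/5.
New z = 152/5 + (8/5) = 32.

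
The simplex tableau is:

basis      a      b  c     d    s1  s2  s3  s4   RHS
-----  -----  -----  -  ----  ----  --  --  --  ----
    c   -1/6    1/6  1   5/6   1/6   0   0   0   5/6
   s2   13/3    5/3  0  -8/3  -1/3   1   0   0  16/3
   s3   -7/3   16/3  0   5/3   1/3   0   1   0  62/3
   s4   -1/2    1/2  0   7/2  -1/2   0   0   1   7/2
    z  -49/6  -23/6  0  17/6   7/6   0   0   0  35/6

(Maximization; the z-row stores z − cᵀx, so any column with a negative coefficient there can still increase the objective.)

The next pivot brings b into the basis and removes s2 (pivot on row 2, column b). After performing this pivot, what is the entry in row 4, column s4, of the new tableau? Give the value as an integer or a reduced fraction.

Pivot element is row 2, column b: 5/3.
Normalize row 2: new (row 2, s4) = 0/(5/3) = 0.
row 4 ← row 4 − (1/2)·(new row 2): 1 − (1/2)·0 = 1.

1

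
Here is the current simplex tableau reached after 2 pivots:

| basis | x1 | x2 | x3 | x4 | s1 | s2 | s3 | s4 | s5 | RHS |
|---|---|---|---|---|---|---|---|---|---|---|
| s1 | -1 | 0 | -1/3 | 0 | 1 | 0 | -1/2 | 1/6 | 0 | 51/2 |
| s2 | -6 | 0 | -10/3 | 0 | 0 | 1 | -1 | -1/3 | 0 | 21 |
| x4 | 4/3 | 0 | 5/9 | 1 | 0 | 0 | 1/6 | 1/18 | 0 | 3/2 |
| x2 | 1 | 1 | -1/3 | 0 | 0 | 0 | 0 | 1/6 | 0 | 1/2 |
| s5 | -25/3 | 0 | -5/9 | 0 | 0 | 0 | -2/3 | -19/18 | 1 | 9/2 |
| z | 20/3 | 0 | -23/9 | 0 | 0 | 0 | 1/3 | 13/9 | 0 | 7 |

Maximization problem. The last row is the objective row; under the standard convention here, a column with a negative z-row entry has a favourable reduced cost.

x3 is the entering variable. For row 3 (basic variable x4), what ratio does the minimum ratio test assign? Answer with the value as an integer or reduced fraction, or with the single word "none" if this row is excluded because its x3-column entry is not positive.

Ratio = RHS / (x3 entry) = (3/2) / (5/9) = 27/10.

27/10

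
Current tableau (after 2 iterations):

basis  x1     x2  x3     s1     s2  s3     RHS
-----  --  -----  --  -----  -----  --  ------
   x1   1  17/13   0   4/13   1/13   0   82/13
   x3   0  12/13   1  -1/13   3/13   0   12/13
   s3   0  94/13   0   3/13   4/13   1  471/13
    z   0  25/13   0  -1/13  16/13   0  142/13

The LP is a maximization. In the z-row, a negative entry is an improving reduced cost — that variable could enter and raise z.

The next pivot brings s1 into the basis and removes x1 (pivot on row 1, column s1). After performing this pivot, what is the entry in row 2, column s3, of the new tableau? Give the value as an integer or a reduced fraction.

0

Pivot element is row 1, column s1: 4/13.
Normalize row 1: new (row 1, s3) = 0/(4/13) = 0.
row 2 ← row 2 − (-1/13)·(new row 1): 0 − (-1/13)·0 = 0.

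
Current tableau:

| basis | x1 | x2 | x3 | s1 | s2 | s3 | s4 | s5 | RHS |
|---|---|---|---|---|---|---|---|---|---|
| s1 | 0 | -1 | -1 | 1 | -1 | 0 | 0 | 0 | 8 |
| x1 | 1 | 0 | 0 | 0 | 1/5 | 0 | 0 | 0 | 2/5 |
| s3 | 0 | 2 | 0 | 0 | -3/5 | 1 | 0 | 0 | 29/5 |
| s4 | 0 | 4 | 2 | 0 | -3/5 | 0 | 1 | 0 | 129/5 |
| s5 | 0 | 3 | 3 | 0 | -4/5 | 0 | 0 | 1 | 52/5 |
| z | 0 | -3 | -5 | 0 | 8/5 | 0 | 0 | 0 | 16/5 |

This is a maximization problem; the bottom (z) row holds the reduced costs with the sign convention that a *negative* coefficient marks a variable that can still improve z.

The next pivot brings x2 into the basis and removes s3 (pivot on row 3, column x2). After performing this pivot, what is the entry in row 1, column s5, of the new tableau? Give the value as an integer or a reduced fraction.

Pivot element is row 3, column x2: 2.
Normalize row 3: new (row 3, s5) = 0/2 = 0.
row 1 ← row 1 − (-1)·(new row 3): 0 − (-1)·0 = 0.

0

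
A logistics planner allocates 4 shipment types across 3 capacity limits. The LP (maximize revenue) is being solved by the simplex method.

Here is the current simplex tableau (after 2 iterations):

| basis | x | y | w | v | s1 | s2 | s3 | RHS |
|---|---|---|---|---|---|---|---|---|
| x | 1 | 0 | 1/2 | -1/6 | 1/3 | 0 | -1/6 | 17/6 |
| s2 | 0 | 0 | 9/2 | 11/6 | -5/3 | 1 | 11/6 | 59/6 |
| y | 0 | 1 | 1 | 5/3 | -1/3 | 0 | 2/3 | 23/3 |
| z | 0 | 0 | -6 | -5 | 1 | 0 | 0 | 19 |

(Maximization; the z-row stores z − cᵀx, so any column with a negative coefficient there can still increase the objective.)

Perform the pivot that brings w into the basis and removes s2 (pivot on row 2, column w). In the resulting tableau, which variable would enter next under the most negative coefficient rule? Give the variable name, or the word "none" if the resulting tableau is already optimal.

v

Pivot element 9/2. New z-row = old z-row − (-6)·(row 2/(9/2)).
Updated z-row coefficients: x: 0, y: 0, w: 0, v: -23/9, s1: -11/9, s2: 4/3, s3: 22/9.
The most negative is -23/9 in column v, so v would enter next.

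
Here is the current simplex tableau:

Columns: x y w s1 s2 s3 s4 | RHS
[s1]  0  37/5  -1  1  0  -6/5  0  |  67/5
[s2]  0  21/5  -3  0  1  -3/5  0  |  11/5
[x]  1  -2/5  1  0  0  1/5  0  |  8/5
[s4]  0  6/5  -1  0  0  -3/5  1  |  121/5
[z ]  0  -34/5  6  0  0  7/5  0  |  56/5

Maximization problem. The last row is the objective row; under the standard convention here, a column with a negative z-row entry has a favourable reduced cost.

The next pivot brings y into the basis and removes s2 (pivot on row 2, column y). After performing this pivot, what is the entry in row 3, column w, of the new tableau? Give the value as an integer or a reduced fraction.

5/7

Pivot element is row 2, column y: 21/5.
Normalize row 2: new (row 2, w) = (-3)/(21/5) = -5/7.
row 3 ← row 3 − (-2/5)·(new row 2): 1 − (-2/5)·(-5/7) = 5/7.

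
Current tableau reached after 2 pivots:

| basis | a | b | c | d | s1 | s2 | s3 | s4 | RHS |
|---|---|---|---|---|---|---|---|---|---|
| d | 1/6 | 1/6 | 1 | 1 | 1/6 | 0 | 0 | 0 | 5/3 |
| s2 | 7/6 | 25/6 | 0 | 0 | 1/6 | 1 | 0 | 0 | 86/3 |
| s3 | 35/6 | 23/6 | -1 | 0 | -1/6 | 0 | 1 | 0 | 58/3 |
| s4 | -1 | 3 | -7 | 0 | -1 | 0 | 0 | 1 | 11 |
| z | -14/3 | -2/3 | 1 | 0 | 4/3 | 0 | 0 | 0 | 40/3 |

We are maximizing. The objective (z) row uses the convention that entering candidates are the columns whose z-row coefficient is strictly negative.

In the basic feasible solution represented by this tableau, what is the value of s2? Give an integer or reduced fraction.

s2 is basic (row 2); its value is the RHS of that row: 86/3.

86/3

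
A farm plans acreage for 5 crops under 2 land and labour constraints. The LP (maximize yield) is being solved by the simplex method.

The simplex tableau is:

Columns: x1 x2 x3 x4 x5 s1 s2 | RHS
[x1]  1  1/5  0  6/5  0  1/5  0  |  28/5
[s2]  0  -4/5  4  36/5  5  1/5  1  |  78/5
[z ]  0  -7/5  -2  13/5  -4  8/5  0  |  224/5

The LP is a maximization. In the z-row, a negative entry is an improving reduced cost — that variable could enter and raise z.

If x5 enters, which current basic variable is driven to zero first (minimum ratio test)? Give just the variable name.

Ratios: row 1 (x1): entry 0 ≤ 0, skip; row 2 (s2): (78/5)/5 = 78/25.
Minimum ratio 78/25 is in the s2 row, so s2 leaves.

s2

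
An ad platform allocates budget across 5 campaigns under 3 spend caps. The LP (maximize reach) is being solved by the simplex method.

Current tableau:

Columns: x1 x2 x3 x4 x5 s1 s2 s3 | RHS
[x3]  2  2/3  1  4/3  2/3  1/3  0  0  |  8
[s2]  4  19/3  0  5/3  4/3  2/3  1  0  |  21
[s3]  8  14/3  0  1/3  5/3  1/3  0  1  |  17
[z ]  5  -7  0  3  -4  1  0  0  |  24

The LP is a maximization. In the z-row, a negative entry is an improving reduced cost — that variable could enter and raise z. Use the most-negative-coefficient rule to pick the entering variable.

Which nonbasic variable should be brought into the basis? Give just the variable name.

x2

Objective-row coefficients: x1: 5, x2: -7, x3: 0, x4: 3, x5: -4, s1: 1, s2: 0, s3: 0.
The most negative is -7 in column x2, so x2 enters.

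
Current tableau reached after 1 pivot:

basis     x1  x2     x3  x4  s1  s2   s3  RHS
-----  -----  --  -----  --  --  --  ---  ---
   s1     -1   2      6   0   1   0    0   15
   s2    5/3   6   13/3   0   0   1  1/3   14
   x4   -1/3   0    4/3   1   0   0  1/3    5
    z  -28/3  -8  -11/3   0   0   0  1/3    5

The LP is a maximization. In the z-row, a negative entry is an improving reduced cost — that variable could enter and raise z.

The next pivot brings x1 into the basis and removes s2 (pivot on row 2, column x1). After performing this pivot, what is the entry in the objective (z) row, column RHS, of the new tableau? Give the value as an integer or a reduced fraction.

417/5

Pivot element is row 2, column x1: 5/3.
Normalize row 2: new (row 2, RHS) = 14/(5/3) = 42/5.
z-row ← z-row − (-28/3)·(new row 2): 5 − (-28/3)·(42/5) = 417/5.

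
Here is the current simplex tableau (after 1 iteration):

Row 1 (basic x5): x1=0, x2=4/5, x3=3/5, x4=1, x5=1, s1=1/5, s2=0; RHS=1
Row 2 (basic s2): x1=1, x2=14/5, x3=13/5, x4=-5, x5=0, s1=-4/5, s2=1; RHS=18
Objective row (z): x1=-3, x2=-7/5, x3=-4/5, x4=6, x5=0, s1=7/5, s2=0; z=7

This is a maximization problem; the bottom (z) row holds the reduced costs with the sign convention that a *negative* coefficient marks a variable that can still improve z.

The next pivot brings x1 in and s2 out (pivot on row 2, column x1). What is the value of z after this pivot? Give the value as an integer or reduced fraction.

61

Minimum ratio for x1: 18/1 = 18.
z changes by −(z-row coeff of x1)·ratio = −(-3)·18 = 54.
New z = 7 + 54 = 61.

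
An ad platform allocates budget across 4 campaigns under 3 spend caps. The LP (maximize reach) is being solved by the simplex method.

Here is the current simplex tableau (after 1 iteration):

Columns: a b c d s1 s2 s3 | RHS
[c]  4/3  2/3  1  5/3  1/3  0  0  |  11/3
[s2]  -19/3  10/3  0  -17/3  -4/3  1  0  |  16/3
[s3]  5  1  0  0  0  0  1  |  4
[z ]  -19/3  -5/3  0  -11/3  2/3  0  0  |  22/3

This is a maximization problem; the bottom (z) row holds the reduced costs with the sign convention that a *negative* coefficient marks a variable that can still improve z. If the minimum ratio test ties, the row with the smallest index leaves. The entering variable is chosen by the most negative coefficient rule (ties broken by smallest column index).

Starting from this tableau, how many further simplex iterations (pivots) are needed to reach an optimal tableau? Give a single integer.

2

pivot: a in, s3 out → z = 62/5
pivot: d in, c out → z = 453/25
No improving column remains; optimal.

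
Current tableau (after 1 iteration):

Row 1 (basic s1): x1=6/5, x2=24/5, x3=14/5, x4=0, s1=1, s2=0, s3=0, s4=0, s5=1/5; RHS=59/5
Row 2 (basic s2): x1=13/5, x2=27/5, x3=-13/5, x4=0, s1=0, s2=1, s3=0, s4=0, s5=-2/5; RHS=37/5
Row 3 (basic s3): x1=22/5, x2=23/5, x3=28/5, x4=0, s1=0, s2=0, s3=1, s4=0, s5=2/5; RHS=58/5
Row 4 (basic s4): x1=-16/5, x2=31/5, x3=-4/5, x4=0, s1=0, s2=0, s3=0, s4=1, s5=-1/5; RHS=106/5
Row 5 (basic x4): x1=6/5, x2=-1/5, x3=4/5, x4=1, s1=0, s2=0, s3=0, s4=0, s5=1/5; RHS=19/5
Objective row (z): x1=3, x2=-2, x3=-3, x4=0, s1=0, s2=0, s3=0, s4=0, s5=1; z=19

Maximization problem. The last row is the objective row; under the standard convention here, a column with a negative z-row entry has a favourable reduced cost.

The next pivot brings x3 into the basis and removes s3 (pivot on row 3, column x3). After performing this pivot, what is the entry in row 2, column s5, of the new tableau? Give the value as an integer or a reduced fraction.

-3/14

Pivot element is row 3, column x3: 28/5.
Normalize row 3: new (row 3, s5) = (2/5)/(28/5) = 1/14.
row 2 ← row 2 − (-13/5)·(new row 3): -2/5 − (-13/5)·(1/14) = -3/14.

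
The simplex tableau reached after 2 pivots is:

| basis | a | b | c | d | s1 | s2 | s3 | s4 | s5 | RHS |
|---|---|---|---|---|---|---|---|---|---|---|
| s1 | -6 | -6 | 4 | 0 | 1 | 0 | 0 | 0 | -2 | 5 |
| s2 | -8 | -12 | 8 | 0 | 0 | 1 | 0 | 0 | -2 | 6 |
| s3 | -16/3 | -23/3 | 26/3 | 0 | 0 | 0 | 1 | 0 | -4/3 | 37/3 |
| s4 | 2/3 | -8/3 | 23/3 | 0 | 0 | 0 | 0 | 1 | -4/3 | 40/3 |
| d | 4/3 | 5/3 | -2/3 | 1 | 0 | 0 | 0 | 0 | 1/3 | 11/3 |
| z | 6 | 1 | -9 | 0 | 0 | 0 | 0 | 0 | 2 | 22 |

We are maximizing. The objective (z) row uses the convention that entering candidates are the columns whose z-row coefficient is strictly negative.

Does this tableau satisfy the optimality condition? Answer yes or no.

Column c has objective-row coefficient -9, which is negative; an improving pivot exists, so not yet optimal.

no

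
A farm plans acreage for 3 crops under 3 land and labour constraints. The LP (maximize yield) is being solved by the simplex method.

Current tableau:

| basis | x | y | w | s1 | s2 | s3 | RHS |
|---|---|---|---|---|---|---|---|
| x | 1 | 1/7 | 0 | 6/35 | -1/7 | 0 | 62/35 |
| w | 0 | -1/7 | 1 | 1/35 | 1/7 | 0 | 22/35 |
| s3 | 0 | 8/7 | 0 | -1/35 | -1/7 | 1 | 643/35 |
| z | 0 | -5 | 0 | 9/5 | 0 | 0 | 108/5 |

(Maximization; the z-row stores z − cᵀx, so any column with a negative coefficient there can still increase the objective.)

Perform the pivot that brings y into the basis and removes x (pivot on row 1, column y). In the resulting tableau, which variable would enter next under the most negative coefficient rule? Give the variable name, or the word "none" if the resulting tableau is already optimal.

Pivot element 1/7. New z-row = old z-row − (-5)·(row 1/(1/7)).
Updated z-row coefficients: x: 35, y: 0, w: 0, s1: 39/5, s2: -5, s3: 0.
The most negative is -5 in column s2, so s2 would enter next.

s2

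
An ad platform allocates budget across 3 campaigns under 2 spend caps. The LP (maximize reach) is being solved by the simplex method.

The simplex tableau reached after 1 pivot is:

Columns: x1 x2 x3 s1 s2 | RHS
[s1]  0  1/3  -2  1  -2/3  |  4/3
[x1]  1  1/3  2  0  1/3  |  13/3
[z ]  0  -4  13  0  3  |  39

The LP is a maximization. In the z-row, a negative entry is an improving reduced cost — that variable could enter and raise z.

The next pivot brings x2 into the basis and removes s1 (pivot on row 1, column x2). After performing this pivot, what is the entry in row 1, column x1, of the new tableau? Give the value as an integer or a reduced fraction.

0

Pivot element is row 1, column x2: 1/3.
Normalize row 1: new (row 1, x1) = 0/(1/3) = 0.
Row 1 is the pivot row, so the entry is 0.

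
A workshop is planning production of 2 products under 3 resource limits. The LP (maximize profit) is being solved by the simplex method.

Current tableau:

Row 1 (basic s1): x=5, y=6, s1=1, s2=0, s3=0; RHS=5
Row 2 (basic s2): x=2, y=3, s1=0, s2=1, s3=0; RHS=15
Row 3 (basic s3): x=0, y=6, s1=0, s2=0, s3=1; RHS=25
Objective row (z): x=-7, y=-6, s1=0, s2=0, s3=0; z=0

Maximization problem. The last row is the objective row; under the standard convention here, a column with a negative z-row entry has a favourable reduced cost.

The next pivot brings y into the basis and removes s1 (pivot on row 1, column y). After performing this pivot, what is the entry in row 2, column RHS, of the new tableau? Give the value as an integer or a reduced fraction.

25/2

Pivot element is row 1, column y: 6.
Normalize row 1: new (row 1, RHS) = 5/6 = 5/6.
row 2 ← row 2 − 3·(new row 1): 15 − 3·(5/6) = 25/2.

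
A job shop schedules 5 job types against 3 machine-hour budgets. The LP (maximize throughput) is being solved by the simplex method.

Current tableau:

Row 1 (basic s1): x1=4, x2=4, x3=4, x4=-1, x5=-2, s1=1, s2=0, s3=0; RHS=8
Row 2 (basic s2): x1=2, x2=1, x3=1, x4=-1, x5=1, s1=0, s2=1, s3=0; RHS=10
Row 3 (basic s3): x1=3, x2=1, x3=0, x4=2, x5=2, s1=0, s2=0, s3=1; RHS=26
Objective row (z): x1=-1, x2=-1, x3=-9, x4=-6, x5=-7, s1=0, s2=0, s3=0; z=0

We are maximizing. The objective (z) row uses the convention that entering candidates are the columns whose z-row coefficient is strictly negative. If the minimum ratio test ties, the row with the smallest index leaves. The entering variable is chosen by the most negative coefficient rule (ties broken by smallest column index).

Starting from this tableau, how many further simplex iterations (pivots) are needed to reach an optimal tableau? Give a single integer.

3

pivot: x3 in, s1 out → z = 18
pivot: x5 in, s2 out → z = 238/3
pivot: x4 in, s3 out → z = 1358/9
No improving column remains; optimal.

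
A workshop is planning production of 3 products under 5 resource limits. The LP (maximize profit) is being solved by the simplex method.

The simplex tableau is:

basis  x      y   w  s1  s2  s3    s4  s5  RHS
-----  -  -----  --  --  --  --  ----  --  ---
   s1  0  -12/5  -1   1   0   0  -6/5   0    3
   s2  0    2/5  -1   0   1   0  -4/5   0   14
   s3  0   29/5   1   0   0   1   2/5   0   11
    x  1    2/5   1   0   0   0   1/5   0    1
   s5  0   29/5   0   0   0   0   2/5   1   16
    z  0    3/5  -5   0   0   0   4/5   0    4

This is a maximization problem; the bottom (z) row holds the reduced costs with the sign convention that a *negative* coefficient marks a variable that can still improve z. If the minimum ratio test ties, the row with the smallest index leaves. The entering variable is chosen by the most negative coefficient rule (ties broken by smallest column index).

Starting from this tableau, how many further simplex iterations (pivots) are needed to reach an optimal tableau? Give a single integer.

1

pivot: w in, x out → z = 9
No improving column remains; optimal.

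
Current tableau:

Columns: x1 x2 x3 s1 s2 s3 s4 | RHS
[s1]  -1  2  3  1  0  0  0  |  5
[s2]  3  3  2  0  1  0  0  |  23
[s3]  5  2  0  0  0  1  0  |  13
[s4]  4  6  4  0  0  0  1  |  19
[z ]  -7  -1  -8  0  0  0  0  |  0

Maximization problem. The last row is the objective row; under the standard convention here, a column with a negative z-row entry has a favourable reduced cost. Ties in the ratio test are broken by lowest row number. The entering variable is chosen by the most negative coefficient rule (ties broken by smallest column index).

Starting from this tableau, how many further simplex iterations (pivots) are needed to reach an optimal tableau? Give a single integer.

2

pivot: x3 in, s1 out → z = 40/3
pivot: x1 in, s4 out → z = 571/16
No improving column remains; optimal.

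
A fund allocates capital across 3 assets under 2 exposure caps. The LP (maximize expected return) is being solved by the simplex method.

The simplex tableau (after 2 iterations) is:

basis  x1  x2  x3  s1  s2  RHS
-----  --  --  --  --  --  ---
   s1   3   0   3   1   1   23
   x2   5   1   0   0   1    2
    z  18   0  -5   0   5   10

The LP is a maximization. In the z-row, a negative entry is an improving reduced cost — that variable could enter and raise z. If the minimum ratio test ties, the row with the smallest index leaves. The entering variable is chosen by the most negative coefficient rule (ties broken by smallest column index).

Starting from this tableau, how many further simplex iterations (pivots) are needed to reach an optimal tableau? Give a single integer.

1

pivot: x3 in, s1 out → z = 145/3
No improving column remains; optimal.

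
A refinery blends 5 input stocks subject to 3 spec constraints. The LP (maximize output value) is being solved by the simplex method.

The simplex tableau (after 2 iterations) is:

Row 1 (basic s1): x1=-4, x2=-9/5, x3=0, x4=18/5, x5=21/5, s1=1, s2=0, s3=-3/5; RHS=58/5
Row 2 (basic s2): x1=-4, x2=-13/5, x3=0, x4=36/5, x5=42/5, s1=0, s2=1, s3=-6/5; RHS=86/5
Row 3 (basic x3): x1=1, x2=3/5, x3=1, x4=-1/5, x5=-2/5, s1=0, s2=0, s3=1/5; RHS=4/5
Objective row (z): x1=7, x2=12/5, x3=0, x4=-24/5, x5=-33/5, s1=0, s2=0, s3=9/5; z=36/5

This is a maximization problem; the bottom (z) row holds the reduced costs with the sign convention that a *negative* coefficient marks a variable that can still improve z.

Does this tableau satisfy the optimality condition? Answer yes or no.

Column x4 has objective-row coefficient -24/5, which is negative; an improving pivot exists, so not yet optimal.

no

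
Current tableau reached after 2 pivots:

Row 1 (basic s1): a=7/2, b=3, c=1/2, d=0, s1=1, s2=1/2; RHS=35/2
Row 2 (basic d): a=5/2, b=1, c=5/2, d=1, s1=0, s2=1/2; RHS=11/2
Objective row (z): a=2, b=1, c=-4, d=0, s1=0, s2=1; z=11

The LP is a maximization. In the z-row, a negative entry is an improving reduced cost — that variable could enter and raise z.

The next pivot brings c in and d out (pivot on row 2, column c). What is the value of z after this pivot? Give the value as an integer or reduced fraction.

Minimum ratio for c: (11/2)/(5/2) = 11/5.
z changes by −(z-row coeff of c)·ratio = −(-4)·(11/5) = 44/5.
New z = 11 + (44/5) = 99/5.

99/5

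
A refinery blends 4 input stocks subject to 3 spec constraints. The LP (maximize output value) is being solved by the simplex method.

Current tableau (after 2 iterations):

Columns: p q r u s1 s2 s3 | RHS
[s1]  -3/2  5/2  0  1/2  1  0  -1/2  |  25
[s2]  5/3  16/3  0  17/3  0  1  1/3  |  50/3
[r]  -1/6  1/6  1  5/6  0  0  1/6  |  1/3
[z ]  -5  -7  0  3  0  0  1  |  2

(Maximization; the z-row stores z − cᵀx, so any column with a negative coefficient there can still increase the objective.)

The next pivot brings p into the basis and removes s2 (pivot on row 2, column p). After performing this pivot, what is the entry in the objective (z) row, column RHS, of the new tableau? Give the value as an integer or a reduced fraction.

Pivot element is row 2, column p: 5/3.
Normalize row 2: new (row 2, RHS) = (50/3)/(5/3) = 10.
z-row ← z-row − (-5)·(new row 2): 2 − (-5)·10 = 52.

52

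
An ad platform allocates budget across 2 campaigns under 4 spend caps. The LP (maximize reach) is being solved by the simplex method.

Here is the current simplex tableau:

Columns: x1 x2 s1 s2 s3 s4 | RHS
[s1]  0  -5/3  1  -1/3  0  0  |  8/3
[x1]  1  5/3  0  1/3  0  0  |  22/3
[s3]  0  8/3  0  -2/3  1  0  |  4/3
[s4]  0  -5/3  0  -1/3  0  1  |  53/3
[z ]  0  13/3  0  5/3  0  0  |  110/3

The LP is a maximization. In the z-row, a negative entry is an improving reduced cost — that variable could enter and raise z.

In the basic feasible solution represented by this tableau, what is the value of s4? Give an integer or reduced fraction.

53/3

s4 is basic (row 4); its value is the RHS of that row: 53/3.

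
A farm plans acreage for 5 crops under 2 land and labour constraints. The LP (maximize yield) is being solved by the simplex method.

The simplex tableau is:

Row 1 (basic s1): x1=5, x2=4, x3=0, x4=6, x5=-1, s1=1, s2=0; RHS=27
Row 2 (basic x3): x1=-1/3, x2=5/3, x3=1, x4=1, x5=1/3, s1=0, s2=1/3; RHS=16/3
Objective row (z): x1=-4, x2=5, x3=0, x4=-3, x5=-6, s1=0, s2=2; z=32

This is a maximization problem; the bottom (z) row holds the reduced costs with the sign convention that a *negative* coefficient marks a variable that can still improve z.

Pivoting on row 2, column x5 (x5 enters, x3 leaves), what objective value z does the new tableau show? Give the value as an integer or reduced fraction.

Minimum ratio for x5: (16/3)/(1/3) = 16.
z changes by −(z-row coeff of x5)·ratio = −(-6)·16 = 96.
New z = 32 + 96 = 128.

128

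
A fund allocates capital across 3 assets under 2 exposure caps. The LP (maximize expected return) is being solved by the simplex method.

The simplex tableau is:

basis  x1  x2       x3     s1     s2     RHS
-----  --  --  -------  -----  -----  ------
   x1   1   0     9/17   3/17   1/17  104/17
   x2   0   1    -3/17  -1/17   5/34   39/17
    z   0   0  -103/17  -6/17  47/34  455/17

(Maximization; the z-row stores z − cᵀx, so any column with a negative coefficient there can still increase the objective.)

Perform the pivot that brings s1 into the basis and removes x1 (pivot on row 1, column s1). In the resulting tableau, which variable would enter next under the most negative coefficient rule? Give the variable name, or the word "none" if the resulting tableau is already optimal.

Pivot element 3/17. New z-row = old z-row − (-6/17)·(row 1/(3/17)).
Updated z-row coefficients: x1: 2, x2: 0, x3: -5, s1: 0, s2: 3/2.
The most negative is -5 in column x3, so x3 would enter next.

x3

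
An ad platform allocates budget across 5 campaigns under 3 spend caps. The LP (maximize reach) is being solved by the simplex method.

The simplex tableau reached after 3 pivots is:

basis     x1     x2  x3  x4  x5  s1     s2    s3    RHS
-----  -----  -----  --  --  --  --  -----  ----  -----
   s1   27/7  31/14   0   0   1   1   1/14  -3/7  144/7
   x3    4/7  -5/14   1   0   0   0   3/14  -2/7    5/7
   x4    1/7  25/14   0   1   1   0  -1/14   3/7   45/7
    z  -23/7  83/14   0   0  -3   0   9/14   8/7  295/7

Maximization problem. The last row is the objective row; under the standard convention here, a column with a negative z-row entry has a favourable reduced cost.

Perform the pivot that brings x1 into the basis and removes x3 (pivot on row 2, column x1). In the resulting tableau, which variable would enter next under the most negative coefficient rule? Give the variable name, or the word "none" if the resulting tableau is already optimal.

x5

Pivot element 4/7. New z-row = old z-row − (-23/7)·(row 2/(4/7)).
Updated z-row coefficients: x1: 0, x2: 31/8, x3: 23/4, x4: 0, x5: -3, s1: 0, s2: 15/8, s3: -1/2.
The most negative is -3 in column x5, so x5 would enter next.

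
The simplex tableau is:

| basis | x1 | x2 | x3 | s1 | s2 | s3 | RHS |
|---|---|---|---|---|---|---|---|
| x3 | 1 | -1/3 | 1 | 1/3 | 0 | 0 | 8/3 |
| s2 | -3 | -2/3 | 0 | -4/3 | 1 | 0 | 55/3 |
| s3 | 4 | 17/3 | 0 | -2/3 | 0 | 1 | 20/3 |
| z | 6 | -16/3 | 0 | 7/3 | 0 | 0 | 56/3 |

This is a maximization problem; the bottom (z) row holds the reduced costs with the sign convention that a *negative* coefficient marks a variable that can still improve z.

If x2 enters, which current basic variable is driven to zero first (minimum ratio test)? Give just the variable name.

s3

Ratios: row 1 (x3): entry -1/3 ≤ 0, skip; row 2 (s2): entry -2/3 ≤ 0, skip; row 3 (s3): (20/3)/(17/3) = 20/17.
Minimum ratio 20/17 is in the s3 row, so s3 leaves.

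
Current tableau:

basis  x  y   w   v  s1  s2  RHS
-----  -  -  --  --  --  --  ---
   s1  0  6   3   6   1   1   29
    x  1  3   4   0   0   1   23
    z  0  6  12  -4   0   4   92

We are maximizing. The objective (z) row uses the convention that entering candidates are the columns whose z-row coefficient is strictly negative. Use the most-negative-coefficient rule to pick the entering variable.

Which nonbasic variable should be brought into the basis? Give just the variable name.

Objective-row coefficients: x: 0, y: 6, w: 12, v: -4, s1: 0, s2: 4.
The most negative is -4 in column v, so v enters.

v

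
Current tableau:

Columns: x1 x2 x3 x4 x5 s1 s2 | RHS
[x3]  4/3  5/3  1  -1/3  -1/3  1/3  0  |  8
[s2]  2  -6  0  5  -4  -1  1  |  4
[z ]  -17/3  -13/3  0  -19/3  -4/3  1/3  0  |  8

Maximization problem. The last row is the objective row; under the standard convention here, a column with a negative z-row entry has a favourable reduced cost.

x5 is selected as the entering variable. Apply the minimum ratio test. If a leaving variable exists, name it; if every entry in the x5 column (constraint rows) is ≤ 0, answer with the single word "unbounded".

x5-column entries: row 1: -1/3, row 2: -4. All ≤ 0, so x5 can increase without bound; the LP is unbounded in this direction.

unbounded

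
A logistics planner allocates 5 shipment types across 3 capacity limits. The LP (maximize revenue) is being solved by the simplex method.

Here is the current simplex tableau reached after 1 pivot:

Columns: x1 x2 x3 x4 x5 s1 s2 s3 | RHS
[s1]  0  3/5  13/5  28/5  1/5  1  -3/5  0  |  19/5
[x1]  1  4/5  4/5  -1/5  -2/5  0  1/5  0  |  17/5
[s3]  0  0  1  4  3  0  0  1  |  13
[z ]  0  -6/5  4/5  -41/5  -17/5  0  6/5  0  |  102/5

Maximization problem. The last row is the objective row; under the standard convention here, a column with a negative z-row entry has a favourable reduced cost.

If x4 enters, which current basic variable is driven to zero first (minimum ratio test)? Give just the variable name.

Ratios: row 1 (s1): (19/5)/(28/5) = 19/28; row 2 (x1): entry -1/5 ≤ 0, skip; row 3 (s3): 13/4 = 13/4.
Minimum ratio 19/28 is in the s1 row, so s1 leaves.

s1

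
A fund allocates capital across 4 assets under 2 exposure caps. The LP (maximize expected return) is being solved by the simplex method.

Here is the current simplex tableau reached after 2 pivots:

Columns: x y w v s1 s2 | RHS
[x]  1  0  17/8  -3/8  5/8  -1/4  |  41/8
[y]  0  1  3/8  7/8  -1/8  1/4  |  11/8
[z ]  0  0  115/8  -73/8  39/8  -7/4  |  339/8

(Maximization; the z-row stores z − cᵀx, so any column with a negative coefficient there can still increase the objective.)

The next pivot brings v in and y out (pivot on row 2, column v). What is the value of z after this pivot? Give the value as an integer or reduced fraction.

397/7

Minimum ratio for v: (11/8)/(7/8) = 11/7.
z changes by −(z-row coeff of v)·ratio = −(-73/8)·(11/7) = 803/56.
New z = 339/8 + (803/56) = 397/7.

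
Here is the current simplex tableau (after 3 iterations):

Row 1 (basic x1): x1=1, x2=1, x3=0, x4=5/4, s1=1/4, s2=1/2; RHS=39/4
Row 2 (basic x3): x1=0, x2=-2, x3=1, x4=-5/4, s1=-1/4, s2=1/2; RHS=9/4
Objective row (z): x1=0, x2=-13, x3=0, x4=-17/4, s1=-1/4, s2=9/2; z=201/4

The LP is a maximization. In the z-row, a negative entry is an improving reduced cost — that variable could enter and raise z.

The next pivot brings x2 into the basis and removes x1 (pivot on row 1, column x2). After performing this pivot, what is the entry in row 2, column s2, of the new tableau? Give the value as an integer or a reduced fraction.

3/2

Pivot element is row 1, column x2: 1.
Normalize row 1: new (row 1, s2) = (1/2)/1 = 1/2.
row 2 ← row 2 − (-2)·(new row 1): 1/2 − (-2)·(1/2) = 3/2.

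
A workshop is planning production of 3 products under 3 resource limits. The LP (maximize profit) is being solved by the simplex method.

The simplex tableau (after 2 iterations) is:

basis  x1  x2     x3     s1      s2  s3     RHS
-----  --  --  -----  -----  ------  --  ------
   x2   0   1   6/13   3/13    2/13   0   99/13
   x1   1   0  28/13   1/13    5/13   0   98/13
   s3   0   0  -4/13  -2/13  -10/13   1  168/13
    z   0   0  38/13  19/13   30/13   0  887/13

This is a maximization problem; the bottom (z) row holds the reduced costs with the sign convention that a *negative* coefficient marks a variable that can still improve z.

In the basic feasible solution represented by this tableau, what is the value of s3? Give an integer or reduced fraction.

s3 is basic (row 3); its value is the RHS of that row: 168/13.

168/13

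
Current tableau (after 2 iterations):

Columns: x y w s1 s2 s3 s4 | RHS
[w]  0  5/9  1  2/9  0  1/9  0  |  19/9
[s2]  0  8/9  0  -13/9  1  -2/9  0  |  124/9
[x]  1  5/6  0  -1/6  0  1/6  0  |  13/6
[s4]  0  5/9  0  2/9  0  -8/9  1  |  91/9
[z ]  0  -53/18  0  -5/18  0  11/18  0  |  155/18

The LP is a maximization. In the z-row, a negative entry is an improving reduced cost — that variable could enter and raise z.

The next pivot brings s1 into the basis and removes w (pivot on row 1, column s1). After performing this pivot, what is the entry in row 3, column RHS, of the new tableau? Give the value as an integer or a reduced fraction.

Pivot element is row 1, column s1: 2/9.
Normalize row 1: new (row 1, RHS) = (19/9)/(2/9) = 19/2.
row 3 ← row 3 − (-1/6)·(new row 1): 13/6 − (-1/6)·(19/2) = 15/4.

15/4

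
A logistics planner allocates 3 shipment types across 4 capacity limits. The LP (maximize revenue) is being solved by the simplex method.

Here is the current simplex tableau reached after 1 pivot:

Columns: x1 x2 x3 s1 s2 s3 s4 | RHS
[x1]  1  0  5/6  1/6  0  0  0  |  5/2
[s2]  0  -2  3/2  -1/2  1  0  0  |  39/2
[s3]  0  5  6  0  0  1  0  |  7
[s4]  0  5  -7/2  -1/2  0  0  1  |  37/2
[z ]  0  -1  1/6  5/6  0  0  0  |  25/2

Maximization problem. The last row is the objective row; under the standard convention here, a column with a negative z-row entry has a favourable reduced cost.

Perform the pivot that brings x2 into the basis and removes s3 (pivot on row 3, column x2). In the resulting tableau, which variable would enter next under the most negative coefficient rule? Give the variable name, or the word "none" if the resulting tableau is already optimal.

Pivot element 5. New z-row = old z-row − (-1)·(row 3/5).
Updated z-row coefficients: x1: 0, x2: 0, x3: 41/30, s1: 5/6, s2: 0, s3: 1/5, s4: 0.
No coefficient is strictly negative; the tableau after this pivot is optimal.

none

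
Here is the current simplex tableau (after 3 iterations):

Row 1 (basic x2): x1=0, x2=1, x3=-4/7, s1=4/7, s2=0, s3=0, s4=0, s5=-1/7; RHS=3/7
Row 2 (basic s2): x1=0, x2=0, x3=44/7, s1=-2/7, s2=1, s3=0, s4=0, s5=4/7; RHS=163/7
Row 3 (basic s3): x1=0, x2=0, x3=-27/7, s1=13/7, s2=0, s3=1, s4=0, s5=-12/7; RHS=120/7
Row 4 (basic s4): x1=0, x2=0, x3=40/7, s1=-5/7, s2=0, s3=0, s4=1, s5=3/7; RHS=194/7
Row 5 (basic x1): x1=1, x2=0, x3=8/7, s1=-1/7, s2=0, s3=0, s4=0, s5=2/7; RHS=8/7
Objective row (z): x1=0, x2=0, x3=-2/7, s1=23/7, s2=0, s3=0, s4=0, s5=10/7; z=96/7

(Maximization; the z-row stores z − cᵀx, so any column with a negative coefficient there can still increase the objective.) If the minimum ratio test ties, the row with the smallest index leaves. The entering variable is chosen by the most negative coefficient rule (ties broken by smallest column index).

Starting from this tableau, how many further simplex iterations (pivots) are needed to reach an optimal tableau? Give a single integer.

1

pivot: x3 in, x1 out → z = 14
No improving column remains; optimal.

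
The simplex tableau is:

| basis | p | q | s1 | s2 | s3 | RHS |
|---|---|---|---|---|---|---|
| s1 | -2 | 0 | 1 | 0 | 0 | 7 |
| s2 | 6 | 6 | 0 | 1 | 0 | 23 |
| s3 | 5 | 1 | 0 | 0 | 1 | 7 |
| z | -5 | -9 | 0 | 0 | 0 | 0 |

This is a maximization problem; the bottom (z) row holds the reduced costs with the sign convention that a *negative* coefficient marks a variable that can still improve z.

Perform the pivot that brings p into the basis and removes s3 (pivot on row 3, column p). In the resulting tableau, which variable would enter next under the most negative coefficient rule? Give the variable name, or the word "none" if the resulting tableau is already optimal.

q

Pivot element 5. New z-row = old z-row − (-5)·(row 3/5).
Updated z-row coefficients: p: 0, q: -8, s1: 0, s2: 0, s3: 1.
The most negative is -8 in column q, so q would enter next.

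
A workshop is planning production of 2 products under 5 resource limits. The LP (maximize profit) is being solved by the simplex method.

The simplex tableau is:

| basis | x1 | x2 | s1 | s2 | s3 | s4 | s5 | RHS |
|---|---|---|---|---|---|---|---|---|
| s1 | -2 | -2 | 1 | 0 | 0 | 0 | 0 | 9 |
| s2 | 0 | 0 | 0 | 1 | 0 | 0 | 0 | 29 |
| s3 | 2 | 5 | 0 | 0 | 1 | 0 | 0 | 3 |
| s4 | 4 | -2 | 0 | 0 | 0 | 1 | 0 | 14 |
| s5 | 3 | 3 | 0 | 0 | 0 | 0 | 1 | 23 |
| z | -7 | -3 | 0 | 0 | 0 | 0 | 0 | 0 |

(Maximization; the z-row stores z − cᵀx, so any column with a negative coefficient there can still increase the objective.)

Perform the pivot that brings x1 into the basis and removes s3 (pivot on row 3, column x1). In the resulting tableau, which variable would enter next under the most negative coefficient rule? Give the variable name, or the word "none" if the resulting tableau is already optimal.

none

Pivot element 2. New z-row = old z-row − (-7)·(row 3/2).
Updated z-row coefficients: x1: 0, x2: 29/2, s1: 0, s2: 0, s3: 7/2, s4: 0, s5: 0.
No coefficient is strictly negative; the tableau after this pivot is optimal.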